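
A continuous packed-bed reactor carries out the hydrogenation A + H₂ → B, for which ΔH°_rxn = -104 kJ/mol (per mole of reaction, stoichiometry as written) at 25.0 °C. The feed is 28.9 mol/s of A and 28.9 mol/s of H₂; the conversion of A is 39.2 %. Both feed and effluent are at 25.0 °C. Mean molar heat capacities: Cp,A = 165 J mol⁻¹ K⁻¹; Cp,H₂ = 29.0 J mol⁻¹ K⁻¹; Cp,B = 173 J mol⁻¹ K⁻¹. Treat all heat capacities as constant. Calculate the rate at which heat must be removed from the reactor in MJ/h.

Q_out = 4240 MJ/h

Extent of reaction ξ = 0.392 × 28.9 = 11.329 mol/s
Reaction term: ξ·ΔH°_rxn = 11.329 × -104 = -1178.2 kJ/s
Q = ΔH = -1178.2 kJ/s = -1178.2 kW
Heat removed = 4241.5 MJ/h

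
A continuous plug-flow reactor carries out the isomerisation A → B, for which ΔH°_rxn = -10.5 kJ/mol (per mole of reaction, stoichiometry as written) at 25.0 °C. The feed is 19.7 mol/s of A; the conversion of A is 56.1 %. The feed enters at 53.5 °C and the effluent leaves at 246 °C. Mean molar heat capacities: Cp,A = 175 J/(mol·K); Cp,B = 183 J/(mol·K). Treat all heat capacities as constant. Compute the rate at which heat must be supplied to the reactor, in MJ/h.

Extent of reaction ξ = 0.561 × 19.7 = 11.052 mol/s
Reaction term: ξ·ΔH°_rxn = 11.052 × -10.5 = -116.04 kJ/s
Sensible, feed 53.5→25 °C: -98.254 kJ/s
Outlet flows (mol/s): A 8.6483, B 11.052
Sensible, products 25→246 °C: 781.44 kJ/s
Q = ΔH = 567.14 kJ/s = 567.14 kW
Heat supplied = 2041.7 MJ/h

Q_in = 2040 MJ/h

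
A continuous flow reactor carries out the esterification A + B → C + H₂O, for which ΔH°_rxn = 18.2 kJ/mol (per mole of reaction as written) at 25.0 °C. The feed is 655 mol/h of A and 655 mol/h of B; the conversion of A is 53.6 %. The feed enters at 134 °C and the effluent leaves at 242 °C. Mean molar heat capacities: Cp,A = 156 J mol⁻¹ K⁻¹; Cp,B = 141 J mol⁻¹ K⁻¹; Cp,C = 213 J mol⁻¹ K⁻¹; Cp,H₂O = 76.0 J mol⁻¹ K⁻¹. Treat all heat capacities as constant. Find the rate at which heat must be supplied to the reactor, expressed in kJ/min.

Extent of reaction ξ = 0.536 × 655 = 351.08 mol/h
Reaction term: ξ·ΔH°_rxn = 351.08 × 18.2 = 6389.7 kJ/h
Sensible, feed 134→25 °C: -21204 kJ/h
Outlet flows (mol/h): A 303.92, B 303.92, C 351.08, H₂O 351.08
Sensible, products 25→242 °C: 41605 kJ/h
Q = ΔH = 26790 kJ/h = 7.4417 kW
Heat supplied = 446.5 kJ/min

Q_in = 446 kJ/min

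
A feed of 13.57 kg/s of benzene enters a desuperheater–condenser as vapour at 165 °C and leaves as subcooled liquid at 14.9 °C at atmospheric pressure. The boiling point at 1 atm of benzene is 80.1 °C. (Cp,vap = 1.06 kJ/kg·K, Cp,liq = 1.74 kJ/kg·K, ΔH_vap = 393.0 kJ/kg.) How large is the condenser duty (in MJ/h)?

vapour 165→80.1 °C: -89.994 kJ/kg
condensation at 80.1 °C: -393 kJ/kg
liquid 80.1→14.9 °C: -113.45 kJ/kg
Δh = -89.994 + -393 + -113.45 = -596.44 kJ/kg
Q = ṁ·Δh = 13.57 kg/s × -596.44 kJ/kg = -8093.7 kJ/s
|Q| = 8093.7 kW = 29137 MJ/h

Q_c = 29100 MJ/h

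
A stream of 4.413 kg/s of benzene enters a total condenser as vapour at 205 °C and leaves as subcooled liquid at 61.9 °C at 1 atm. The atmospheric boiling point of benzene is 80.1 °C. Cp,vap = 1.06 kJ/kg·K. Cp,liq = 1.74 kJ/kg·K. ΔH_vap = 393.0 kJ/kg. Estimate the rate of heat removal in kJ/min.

Q_c = 147000 kJ/min

vapour 205→80.1 °C: -132.39 kJ/kg
condensation at 80.1 °C: -393 kJ/kg
liquid 80.1→61.9 °C: -31.668 kJ/kg
Δh = -132.39 + -393 + -31.668 = -557.06 kJ/kg
Q = ṁ·Δh = 4.413 kg/s × -557.06 kJ/kg = -2458.3 kJ/s
|Q| = 2458.3 kW = 147500 kJ/min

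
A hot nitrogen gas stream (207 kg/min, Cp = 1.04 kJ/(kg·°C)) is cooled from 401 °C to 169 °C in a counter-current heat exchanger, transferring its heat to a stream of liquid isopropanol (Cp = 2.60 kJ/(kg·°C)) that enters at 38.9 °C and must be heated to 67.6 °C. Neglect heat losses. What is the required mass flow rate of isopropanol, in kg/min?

ṁ_c = 669 kg/min

Heat released by hot stream: Q = 207 × 1.04 × (401 − 169) = 49945 kJ/min
Energy balance on cold side (adiabatic exchanger): Q = ṁ_c·Cp_c·(T_c,out − T_c,in)
ṁ_c = 49945 / [2.60 × (67.6 − 38.9)] = 669.32 kg/min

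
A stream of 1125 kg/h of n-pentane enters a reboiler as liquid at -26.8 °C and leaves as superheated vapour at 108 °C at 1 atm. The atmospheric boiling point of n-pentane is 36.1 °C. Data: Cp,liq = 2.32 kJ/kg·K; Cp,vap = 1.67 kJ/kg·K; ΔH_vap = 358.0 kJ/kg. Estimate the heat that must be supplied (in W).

liquid -26.8→36.1 °C: 145.93 kJ/kg
vaporisation at 36.1 °C: 358 kJ/kg
vapour 36.1→108 °C: 120.07 kJ/kg
Δh = 145.93 + 358 + 120.07 = 624 kJ/kg
Q = ṁ·Δh = 1125 kg/h × 624 kJ/kg = 702000 kJ/h
|Q| = 195 kW = 195000 W

Q = 195000 W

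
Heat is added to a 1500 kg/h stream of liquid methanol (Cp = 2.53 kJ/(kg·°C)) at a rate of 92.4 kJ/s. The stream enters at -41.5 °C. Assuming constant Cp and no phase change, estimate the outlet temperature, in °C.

T_out = 46.2 °C

Q = 92.4 kJ/s = 332640 kJ/h
ΔT = Q/(ṁ·Cp) = 332640/(1500×2.53) = 87.652 K
T_out = -41.5 + 87.652 = 46.152 °C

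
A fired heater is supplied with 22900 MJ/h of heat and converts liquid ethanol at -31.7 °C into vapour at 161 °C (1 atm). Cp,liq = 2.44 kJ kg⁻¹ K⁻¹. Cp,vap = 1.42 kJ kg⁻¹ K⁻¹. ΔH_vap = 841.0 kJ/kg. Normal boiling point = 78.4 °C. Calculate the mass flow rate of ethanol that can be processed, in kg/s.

Δh = 2.44×(78.4−-31.7) + 841.0 + 1.42×(161−78.4) = 1226.9 kJ/kg
Q = 22900 MJ/h = 6361.1 kJ/s = 6361.1 kJ/s
ṁ = Q/Δh = 6361.1 / 1226.9 = 5.1846 kg/s

ṁ = 5.18 kg/s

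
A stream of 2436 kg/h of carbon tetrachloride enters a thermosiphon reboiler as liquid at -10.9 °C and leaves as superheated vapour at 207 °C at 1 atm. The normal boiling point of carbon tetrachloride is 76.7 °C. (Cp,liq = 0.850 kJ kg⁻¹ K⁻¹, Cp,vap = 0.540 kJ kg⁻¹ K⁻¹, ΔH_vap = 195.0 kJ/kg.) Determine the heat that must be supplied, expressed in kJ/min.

liquid -10.9→76.7 °C: 74.46 kJ/kg
vaporisation at 76.7 °C: 195 kJ/kg
vapour 76.7→207 °C: 70.362 kJ/kg
Δh = 74.46 + 195 + 70.362 = 339.82 kJ/kg
Q = ṁ·Δh = 2436 kg/h × 339.82 kJ/kg = 827810 kJ/h
|Q| = 229.95 kW = 13797 kJ/min

Q = 13800 kJ/min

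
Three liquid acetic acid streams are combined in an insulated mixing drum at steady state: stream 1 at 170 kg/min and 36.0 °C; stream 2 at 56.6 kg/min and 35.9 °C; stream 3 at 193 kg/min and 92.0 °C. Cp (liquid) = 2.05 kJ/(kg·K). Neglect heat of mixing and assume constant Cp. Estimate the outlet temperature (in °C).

Adiabatic, steady state ⇒ Σ ṁᵢCp,ᵢ(T_out − Tᵢ) = 0
Σ ṁᵢCp,ᵢTᵢ = 170×2.05×36.0 + 56.6×2.05×35.9 + 193×2.05×92.0 = 53111
Σ ṁᵢCp,ᵢ = 170×2.05 + 56.6×2.05 + 193×2.05 = 860.18
T_out = 53111 / 860.18 = 61.744 °C

T_out = 61.7 °C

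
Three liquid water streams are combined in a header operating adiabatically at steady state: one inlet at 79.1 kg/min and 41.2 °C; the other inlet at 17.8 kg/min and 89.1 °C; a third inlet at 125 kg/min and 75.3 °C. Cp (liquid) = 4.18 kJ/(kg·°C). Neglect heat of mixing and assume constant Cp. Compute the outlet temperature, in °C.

Adiabatic, steady state ⇒ Σ ṁᵢCp,ᵢ(T_out − Tᵢ) = 0
Σ ṁᵢCp,ᵢTᵢ = 79.1×4.18×41.2 + 17.8×4.18×89.1 + 125×4.18×75.3 = 59596
Σ ṁᵢCp,ᵢ = 79.1×4.18 + 17.8×4.18 + 125×4.18 = 927.54
T_out = 59596 / 927.54 = 64.251 °C

T_out = 64.3 °C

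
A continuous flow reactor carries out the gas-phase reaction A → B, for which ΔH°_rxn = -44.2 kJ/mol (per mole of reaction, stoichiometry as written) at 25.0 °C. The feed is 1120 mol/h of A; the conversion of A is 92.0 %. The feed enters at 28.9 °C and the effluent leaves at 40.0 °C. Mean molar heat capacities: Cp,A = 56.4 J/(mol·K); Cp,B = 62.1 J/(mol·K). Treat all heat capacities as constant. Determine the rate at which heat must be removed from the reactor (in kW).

Extent of reaction ξ = 0.920 × 1120 = 1030.4 mol/h
Reaction term: ξ·ΔH°_rxn = 1030.4 × -44.2 = -45544 kJ/h
Sensible, feed 28.9→25 °C: -246.36 kJ/h
Outlet flows (mol/h): A 89.6, B 1030.4
Sensible, products 25→40.0 °C: 1035.6 kJ/h
Q = ΔH = -44754 kJ/h = -12.432 kW
Heat removed = 12.432 kW

Q_out = 12.4 kW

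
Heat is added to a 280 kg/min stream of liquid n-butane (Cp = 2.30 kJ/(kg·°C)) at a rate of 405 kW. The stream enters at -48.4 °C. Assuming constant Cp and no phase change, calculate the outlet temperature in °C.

Q = 405 kW = 24300 kJ/min
ΔT = Q/(ṁ·Cp) = 24300/(280×2.30) = 37.733 K
T_out = -48.4 + 37.733 = -10.667 °C

T_out = -10.7 °C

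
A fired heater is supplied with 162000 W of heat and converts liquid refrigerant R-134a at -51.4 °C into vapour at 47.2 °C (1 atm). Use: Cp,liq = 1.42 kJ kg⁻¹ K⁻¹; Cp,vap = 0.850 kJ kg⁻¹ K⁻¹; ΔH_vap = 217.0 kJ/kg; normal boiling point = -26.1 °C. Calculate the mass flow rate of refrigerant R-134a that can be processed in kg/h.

ṁ = 1850 kg/h

Δh = 1.42×(-26.1−-51.4) + 217.0 + 0.850×(47.2−-26.1) = 315.23 kJ/kg
Q = 162000 W = 162 kJ/s = 583200 kJ/h
ṁ = Q/Δh = 583200 / 315.23 = 1850.1 kg/h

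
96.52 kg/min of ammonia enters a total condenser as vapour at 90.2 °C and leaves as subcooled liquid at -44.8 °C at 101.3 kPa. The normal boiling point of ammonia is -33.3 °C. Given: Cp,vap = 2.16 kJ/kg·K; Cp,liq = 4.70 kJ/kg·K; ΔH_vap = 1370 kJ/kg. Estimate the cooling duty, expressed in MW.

vapour 90.2→-33.3 °C: -266.76 kJ/kg
condensation at -33.3 °C: -1370 kJ/kg
liquid -33.3→-44.8 °C: -54.05 kJ/kg
Δh = -266.76 + -1370 + -54.05 = -1690.8 kJ/kg
Q = ṁ·Δh = 96.52 kg/min × -1690.8 kJ/kg = -163200 kJ/min
|Q| = 2719.9 kW = 2.7199 MW

Q_c = 2.72 MW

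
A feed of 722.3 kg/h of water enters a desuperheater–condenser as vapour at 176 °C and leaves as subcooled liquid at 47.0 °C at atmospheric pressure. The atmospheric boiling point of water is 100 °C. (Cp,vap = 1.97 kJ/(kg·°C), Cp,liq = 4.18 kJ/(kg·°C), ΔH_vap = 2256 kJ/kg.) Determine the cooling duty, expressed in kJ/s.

Q_c = 527 kJ/s

vapour 176→100 °C: -149.72 kJ/kg
condensation at 100 °C: -2256 kJ/kg
liquid 100→47.0 °C: -221.54 kJ/kg
Δh = -149.72 + -2256 + -221.54 = -2627.3 kJ/kg
Q = ṁ·Δh = 722.3 kg/h × -2627.3 kJ/kg = -1.8977e+06 kJ/h
|Q| = 527.13 kW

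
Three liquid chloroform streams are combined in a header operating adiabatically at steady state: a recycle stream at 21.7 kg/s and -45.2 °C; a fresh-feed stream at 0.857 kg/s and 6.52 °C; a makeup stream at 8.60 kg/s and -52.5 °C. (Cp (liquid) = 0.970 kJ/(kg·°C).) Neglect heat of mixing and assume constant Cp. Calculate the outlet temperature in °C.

T_out = -45.8 °C

No heat crosses the boundary, so H_out = H_in.
Σ ṁᵢCp,ᵢTᵢ = 21.7×0.970×-45.2 + 0.857×0.970×6.52 + 8.60×0.970×-52.5 = -1383.9
Σ ṁᵢCp,ᵢ = 21.7×0.970 + 0.857×0.970 + 8.60×0.970 = 30.222
T_out = -1383.9 / 30.222 = -45.792 °C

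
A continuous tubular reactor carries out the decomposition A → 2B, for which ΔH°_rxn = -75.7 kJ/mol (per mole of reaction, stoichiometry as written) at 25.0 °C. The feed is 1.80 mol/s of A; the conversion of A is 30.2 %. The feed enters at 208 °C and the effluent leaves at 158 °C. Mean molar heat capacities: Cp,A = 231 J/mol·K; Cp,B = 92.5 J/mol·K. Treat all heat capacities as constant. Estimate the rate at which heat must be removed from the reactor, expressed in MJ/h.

Extent of reaction ξ = 0.302 × 1.80 = 0.5436 mol/s
Reaction term: ξ·ΔH°_rxn = 0.5436 × -75.7 = -41.151 kJ/s
Sensible, feed 208→25 °C: -76.091 kJ/s
Outlet flows (mol/s): A 1.2564, B 1.0872
Sensible, products 25→158 °C: 51.976 kJ/s
Q = ΔH = -65.266 kJ/s = -65.266 kW
Heat removed = 234.96 MJ/h

Q_out = 235 MJ/h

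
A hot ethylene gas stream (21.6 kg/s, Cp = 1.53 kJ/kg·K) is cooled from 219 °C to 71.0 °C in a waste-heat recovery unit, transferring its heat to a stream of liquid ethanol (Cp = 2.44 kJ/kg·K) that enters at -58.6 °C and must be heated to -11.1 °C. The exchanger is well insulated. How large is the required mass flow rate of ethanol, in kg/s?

ṁ_c = 42.2 kg/s

Heat released by hot stream: Q = 21.6 × 1.53 × (219 − 71.0) = 4891.1 kJ/s
Energy balance on cold side (adiabatic exchanger): Q = ṁ_c·Cp_c·(T_c,out − T_c,in)
ṁ_c = 4891.1 / [2.44 × (-11.1 − -58.6)] = 42.201 kg/s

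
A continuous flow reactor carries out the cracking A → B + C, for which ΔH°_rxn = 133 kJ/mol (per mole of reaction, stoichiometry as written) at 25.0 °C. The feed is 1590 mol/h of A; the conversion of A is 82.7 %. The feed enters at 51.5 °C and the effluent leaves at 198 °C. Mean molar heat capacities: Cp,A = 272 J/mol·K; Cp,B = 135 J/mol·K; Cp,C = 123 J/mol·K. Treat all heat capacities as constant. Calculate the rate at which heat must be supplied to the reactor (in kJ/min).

Q_in = 3920 kJ/min

Extent of reaction ξ = 0.827 × 1590 = 1314.9 mol/h
Reaction term: ξ·ΔH°_rxn = 1314.9 × 133 = 174890 kJ/h
Sensible, feed 51.5→25 °C: -11461 kJ/h
Outlet flows (mol/h): A 275.07, B 1314.9, C 1314.9
Sensible, products 25→198 °C: 71634 kJ/h
Q = ΔH = 235060 kJ/h = 65.294 kW
Heat supplied = 3917.7 kJ/min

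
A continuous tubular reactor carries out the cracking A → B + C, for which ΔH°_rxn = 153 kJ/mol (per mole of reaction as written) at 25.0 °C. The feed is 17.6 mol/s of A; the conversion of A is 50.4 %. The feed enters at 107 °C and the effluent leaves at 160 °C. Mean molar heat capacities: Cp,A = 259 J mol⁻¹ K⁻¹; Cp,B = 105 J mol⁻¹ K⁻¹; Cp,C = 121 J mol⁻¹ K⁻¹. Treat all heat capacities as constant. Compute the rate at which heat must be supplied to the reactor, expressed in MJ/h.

Q_in = 5610 MJ/h

Extent of reaction ξ = 0.504 × 17.6 = 8.8704 mol/s
Reaction term: ξ·ΔH°_rxn = 8.8704 × 153 = 1357.2 kJ/s
Sensible, feed 107→25 °C: -373.79 kJ/s
Outlet flows (mol/s): A 8.7296, B 8.8704, C 8.8704
Sensible, products 25→160 °C: 575.87 kJ/s
Q = ΔH = 1559.2 kJ/s = 1559.2 kW
Heat supplied = 5613.3 MJ/h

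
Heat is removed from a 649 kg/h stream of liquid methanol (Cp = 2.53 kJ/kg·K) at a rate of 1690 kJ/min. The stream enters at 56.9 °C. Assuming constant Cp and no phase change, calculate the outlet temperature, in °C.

Q = 1690 kJ/min = 101400 kJ/h
ΔT = Q/(ṁ·Cp) = 101400/(649×2.53) = 61.755 K
T_out = 56.9 − 61.755 = -4.8551 °C

T_out = -4.86 °C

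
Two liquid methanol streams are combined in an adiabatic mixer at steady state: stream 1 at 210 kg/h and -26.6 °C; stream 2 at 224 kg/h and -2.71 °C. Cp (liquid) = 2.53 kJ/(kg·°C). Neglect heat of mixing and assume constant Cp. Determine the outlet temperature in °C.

No heat crosses the boundary, so H_out = H_in.
T_out = Σ ṁᵢCp,ᵢTᵢ / Σ ṁᵢCp,ᵢ
      = -15668 / 1098 = -14.27 °C

T_out = -14.3 °C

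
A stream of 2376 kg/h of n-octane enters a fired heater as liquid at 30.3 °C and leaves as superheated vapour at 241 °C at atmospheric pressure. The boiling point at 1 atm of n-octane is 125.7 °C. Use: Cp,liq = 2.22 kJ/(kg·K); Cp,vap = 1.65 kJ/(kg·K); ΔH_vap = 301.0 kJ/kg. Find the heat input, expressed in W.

liquid 30.3→125.7 °C: 211.79 kJ/kg
vaporisation at 125.7 °C: 301 kJ/kg
vapour 125.7→241 °C: 190.24 kJ/kg
Δh = 211.79 + 301 + 190.24 = 703.03 kJ/kg
Q = ṁ·Δh = 2376 kg/h × 703.03 kJ/kg = 1.6704e+06 kJ/h
|Q| = 464 kW = 464000 W

Q = 464000 W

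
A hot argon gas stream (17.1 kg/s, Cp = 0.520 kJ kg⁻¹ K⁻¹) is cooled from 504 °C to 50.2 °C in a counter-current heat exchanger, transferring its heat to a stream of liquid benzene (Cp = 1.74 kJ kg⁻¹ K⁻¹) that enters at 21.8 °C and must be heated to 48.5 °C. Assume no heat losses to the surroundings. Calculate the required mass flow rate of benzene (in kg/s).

Heat released by hot stream: Q = 17.1 × 0.520 × (504 − 50.2) = 4035.2 kJ/s
Energy balance on cold side (adiabatic exchanger): Q = ṁ_c·Cp_c·(T_c,out − T_c,in)
ṁ_c = 4035.2 / [1.74 × (48.5 − 21.8)] = 86.857 kg/s

ṁ_c = 86.9 kg/s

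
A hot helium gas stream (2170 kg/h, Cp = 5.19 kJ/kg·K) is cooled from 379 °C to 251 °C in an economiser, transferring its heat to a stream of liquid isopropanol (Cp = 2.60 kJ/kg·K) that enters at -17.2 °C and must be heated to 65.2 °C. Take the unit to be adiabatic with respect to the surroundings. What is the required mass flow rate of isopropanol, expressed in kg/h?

Heat released by hot stream: Q = 2170 × 5.19 × (379 − 251) = 1.4416e+06 kJ/h
Energy balance on cold side (adiabatic exchanger): Q = ṁ_c·Cp_c·(T_c,out − T_c,in)
ṁ_c = 1.4416e+06 / [2.60 × (65.2 − -17.2)] = 6728.8 kg/h

ṁ_c = 6730 kg/h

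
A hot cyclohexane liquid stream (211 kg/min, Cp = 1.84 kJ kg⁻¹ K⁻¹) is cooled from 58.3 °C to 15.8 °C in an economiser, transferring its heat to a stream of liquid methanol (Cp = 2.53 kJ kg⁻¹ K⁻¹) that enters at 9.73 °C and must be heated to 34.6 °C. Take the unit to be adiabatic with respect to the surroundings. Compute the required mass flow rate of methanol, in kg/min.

ṁ_c = 262 kg/min

Heat released by hot stream: Q = 211 × 1.84 × (58.3 − 15.8) = 16500 kJ/min
Energy balance on cold side (adiabatic exchanger): Q = ṁ_c·Cp_c·(T_c,out − T_c,in)
ṁ_c = 16500 / [2.53 × (34.6 − 9.73)] = 262.24 kg/min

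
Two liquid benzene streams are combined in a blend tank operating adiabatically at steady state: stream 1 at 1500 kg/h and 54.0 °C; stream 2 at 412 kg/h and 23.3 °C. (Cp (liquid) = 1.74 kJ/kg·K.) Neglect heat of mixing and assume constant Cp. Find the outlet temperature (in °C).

T_out = 47.4 °C

No heat crosses the boundary, so H_out = H_in.
T_out = Σ ṁᵢCp,ᵢTᵢ / Σ ṁᵢCp,ᵢ
      = 157640 / 3326.9 = 47.385 °C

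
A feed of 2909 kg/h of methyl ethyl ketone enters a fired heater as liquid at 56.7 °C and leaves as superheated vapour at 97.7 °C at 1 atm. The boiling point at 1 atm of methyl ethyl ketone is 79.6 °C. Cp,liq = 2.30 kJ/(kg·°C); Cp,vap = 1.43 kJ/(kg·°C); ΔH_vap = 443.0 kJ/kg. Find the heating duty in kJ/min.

Q = 25300 kJ/min

liquid 56.7→79.6 °C: 52.67 kJ/kg
vaporisation at 79.6 °C: 443 kJ/kg
vapour 79.6→97.7 °C: 25.883 kJ/kg
Δh = 52.67 + 443 + 25.883 = 521.55 kJ/kg
Q = ṁ·Δh = 2909 kg/h × 521.55 kJ/kg = 1.5172e+06 kJ/h
|Q| = 421.44 kW = 25287 kJ/min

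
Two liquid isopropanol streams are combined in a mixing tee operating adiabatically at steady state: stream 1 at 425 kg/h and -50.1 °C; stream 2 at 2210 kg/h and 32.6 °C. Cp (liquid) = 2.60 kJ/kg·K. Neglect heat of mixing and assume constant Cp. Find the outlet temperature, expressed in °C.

T_out = 19.3 °C

Adiabatic, steady state ⇒ Σ ṁᵢCp,ᵢ(T_out − Tᵢ) = 0
Σ ṁᵢCp,ᵢTᵢ = 425×2.60×-50.1 + 2210×2.60×32.6 = 131960
Σ ṁᵢCp,ᵢ = 425×2.60 + 2210×2.60 = 6851
T_out = 131960 / 6851 = 19.261 °C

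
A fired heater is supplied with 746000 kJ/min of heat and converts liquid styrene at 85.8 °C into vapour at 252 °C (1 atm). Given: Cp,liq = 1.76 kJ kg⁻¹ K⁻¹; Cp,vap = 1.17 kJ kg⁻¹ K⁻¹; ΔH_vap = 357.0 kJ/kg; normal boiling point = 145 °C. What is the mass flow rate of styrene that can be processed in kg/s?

Δh = 1.76×(145−85.8) + 357.0 + 1.17×(252−145) = 586.38 kJ/kg
Q = 746000 kJ/min = 12433 kJ/s = 12433 kJ/s
ṁ = Q/Δh = 12433 / 586.38 = 21.203 kg/s

ṁ = 21.2 kg/s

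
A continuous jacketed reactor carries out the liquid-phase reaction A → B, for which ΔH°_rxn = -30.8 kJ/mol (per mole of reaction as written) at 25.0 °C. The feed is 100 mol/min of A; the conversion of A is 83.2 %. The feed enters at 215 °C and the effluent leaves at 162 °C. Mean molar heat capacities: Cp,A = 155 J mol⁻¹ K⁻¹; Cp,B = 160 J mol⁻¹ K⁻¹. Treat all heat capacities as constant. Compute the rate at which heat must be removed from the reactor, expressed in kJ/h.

Extent of reaction ξ = 0.832 × 100 = 83.2 mol/min
Reaction term: ξ·ΔH°_rxn = 83.2 × -30.8 = -2562.6 kJ/min
Sensible, feed 215→25 °C: -2945 kJ/min
Outlet flows (mol/min): A 16.8, B 83.2
Sensible, products 25→162 °C: 2180.5 kJ/min
Q = ΔH = -3327.1 kJ/min = -55.451 kW
Heat removed = 199620 kJ/h

Q_out = 200000 kJ/h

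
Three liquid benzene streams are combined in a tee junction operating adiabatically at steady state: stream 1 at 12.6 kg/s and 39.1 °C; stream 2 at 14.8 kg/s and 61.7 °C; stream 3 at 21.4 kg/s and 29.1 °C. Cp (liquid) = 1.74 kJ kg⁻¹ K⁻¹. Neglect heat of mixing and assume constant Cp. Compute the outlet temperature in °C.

T_out = 41.6 °C

Adiabatic, steady state ⇒ Σ ṁᵢCp,ᵢ(T_out − Tᵢ) = 0
T_out = Σ ṁᵢCp,ᵢTᵢ / Σ ṁᵢCp,ᵢ
      = 3529.7 / 84.912 = 41.569 °C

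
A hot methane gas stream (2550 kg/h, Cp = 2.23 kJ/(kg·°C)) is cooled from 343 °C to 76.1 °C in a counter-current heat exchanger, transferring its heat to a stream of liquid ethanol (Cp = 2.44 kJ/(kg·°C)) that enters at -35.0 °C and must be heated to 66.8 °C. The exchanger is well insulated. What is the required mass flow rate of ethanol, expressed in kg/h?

Heat released by hot stream: Q = 2550 × 2.23 × (343 − 76.1) = 1.5177e+06 kJ/h
Energy balance on cold side (adiabatic exchanger): Q = ṁ_c·Cp_c·(T_c,out − T_c,in)
ṁ_c = 1.5177e+06 / [2.44 × (66.8 − -35.0)] = 6110.2 kg/h

ṁ_c = 6110 kg/h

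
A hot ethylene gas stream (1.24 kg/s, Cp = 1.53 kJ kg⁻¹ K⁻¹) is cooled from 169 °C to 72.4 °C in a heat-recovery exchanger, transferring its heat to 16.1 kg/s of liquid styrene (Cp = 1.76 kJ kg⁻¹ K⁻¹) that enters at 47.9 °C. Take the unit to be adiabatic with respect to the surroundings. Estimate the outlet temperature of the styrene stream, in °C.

T_c,out = 54.4 °C

Heat released by hot stream: Q = 1.24 × 1.53 × (169 − 72.4) = 183.27 kJ/s
Energy balance on cold side (adiabatic exchanger): Q = ṁ_c·Cp_c·(T_c,out − T_c,in)
T_c,out = 47.9 + 183.27/(16.1 × 1.76) = 54.368 °C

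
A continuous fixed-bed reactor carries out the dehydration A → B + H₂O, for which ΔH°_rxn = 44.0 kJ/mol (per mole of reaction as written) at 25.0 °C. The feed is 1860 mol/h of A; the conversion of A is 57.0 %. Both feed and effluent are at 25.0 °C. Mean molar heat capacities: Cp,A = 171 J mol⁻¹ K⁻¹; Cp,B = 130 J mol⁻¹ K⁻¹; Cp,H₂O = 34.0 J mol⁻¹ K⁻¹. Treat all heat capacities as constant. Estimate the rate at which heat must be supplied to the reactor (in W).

Q_in = 13000 W

Extent of reaction ξ = 0.570 × 1860 = 1060.2 mol/h
Reaction term: ξ·ΔH°_rxn = 1060.2 × 44.0 = 46649 kJ/h
Q = ΔH = 46649 kJ/h = 12.958 kW
Heat supplied = 12958 W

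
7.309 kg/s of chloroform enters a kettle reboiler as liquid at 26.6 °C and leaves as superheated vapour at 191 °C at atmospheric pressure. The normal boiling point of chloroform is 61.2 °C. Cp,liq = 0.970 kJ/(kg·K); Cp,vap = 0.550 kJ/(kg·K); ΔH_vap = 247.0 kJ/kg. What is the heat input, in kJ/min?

Q = 154000 kJ/min

liquid 26.6→61.2 °C: 33.562 kJ/kg
vaporisation at 61.2 °C: 247 kJ/kg
vapour 61.2→191 °C: 71.39 kJ/kg
Δh = 33.562 + 247 + 71.39 = 351.95 kJ/kg
Q = ṁ·Δh = 7.309 kg/s × 351.95 kJ/kg = 2572.4 kJ/s
|Q| = 2572.4 kW = 154350 kJ/min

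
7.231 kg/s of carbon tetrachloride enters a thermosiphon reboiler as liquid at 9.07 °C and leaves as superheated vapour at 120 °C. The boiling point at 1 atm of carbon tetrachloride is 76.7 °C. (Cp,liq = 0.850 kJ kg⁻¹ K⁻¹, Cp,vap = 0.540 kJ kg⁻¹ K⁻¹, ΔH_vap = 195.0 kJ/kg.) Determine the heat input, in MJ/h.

liquid 9.07→76.7 °C: 57.485 kJ/kg
vaporisation at 76.7 °C: 195 kJ/kg
vapour 76.7→120 °C: 23.382 kJ/kg
Δh = 57.485 + 195 + 23.382 = 275.87 kJ/kg
Q = ṁ·Δh = 7.231 kg/s × 275.87 kJ/kg = 1994.8 kJ/s
|Q| = 1994.8 kW = 7181.3 MJ/h

Q = 7180 MJ/h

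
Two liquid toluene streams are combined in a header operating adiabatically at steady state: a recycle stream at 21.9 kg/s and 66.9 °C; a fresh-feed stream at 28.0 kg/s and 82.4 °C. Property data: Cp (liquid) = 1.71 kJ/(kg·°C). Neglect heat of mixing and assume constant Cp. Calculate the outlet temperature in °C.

T_out = 75.6 °C

No heat crosses the boundary, so H_out = H_in.
T_out = Σ ṁᵢCp,ᵢTᵢ / Σ ṁᵢCp,ᵢ
      = 6450.7 / 85.329 = 75.597 °C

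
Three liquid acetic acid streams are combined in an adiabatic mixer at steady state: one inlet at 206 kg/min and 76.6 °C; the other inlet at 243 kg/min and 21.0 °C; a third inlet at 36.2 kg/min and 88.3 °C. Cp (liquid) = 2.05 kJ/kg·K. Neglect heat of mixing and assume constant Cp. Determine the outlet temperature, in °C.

T_out = 49.6 °C

Energy balance with Q = 0: Σ ṁᵢCp,ᵢ(T_out − Tᵢ) = 0
T_out = Σ ṁᵢCp,ᵢTᵢ / Σ ṁᵢCp,ᵢ
      = 49362 / 994.66 = 49.627 °C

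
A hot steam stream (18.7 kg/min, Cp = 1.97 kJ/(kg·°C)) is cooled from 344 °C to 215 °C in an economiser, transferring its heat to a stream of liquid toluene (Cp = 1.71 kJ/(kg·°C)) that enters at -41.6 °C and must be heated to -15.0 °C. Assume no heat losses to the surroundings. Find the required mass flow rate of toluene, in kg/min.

Heat released by hot stream: Q = 18.7 × 1.97 × (344 − 215) = 4752.2 kJ/min
Energy balance on cold side (adiabatic exchanger): Q = ṁ_c·Cp_c·(T_c,out − T_c,in)
ṁ_c = 4752.2 / [1.71 × (-15.0 − -41.6)] = 104.48 kg/min

ṁ_c = 104 kg/min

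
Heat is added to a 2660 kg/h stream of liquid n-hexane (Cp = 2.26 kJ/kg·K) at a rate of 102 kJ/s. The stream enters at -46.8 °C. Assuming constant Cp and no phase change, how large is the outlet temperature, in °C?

Q = 102 kJ/s = 367200 kJ/h
ΔT = Q/(ṁ·Cp) = 367200/(2660×2.26) = 61.082 K
T_out = -46.8 + 61.082 = 14.282 °C

T_out = 14.3 °C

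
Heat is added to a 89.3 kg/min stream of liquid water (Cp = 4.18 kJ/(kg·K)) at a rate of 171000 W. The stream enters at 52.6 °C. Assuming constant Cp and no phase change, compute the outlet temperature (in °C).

Q = 171000 W = 10260 kJ/min
ΔT = Q/(ṁ·Cp) = 10260/(89.3×4.18) = 27.487 K
T_out = 52.6 + 27.487 = 80.087 °C

T_out = 80.1 °C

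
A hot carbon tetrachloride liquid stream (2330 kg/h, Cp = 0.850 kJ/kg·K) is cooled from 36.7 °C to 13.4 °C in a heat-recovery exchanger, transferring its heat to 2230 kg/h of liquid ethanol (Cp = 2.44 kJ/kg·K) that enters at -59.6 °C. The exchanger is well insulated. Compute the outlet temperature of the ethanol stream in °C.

T_c,out = -51.1 °C

Heat released by hot stream: Q = 2330 × 0.850 × (36.7 − 13.4) = 46146 kJ/h
Energy balance on cold side (adiabatic exchanger): Q = ṁ_c·Cp_c·(T_c,out − T_c,in)
T_c,out = -59.6 + 46146/(2230 × 2.44) = -51.119 °C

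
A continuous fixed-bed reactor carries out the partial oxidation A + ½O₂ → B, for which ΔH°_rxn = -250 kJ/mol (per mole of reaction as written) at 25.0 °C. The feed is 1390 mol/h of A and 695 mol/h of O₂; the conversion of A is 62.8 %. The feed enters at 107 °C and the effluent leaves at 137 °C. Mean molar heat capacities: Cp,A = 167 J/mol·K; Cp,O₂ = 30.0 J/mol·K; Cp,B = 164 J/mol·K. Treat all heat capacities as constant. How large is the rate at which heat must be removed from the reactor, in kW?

Extent of reaction ξ = 0.628 × 1390 = 872.92 mol/h
Reaction term: ξ·ΔH°_rxn = 872.92 × -250 = -218230 kJ/h
Sensible, feed 107→25 °C: -20744 kJ/h
Outlet flows (mol/h): A 517.08, O₂ 258.54, B 872.92
Sensible, products 25→137 °C: 26574 kJ/h
Q = ΔH = -212400 kJ/h = -59 kW
Heat removed = 59 kW

Q_out = 59.0 kW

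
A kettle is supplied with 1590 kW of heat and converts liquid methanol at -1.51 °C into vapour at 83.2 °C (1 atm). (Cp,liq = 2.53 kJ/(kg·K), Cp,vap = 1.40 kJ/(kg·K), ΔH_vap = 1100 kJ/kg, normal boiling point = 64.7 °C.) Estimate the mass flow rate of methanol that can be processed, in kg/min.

Δh = 2.53×(64.7−-1.51) + 1100 + 1.40×(83.2−64.7) = 1293.4 kJ/kg
Q = 1590 kW = 1590 kJ/s = 95400 kJ/min
ṁ = Q/Δh = 95400 / 1293.4 = 73.758 kg/min

ṁ = 73.8 kg/min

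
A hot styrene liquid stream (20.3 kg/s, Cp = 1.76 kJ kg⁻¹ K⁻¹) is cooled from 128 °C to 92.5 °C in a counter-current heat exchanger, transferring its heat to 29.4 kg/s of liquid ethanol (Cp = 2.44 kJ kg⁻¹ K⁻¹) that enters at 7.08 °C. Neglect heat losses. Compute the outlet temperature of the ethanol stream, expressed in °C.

T_c,out = 24.8 °C

Heat released by hot stream: Q = 20.3 × 1.76 × (128 − 92.5) = 1268.3 kJ/s
Energy balance on cold side (adiabatic exchanger): Q = ṁ_c·Cp_c·(T_c,out − T_c,in)
T_c,out = 7.08 + 1268.3/(29.4 × 2.44) = 24.761 °C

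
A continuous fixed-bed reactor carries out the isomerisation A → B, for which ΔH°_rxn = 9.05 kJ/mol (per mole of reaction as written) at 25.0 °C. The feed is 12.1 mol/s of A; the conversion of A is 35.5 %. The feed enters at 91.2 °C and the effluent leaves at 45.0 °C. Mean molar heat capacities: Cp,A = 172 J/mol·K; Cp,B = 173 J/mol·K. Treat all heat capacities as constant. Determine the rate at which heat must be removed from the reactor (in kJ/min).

Extent of reaction ξ = 0.355 × 12.1 = 4.2955 mol/s
Reaction term: ξ·ΔH°_rxn = 4.2955 × 9.05 = 38.874 kJ/s
Sensible, feed 91.2→25 °C: -137.78 kJ/s
Outlet flows (mol/s): A 7.8045, B 4.2955
Sensible, products 25→45.0 °C: 41.71 kJ/s
Q = ΔH = -57.191 kJ/s = -57.191 kW
Heat removed = 3431.5 kJ/min

Q_out = 3430 kJ/min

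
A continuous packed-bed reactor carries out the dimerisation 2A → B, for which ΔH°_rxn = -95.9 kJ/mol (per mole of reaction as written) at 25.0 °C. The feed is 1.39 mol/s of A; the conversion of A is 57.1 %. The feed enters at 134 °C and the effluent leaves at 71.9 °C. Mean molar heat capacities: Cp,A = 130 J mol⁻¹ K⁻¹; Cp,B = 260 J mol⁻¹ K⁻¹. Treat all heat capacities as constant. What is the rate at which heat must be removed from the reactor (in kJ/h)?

Q_out = 177000 kJ/h

Extent of reaction ξ = 0.571 × 1.39 / 2 = 0.39684 mol/s
Reaction term: ξ·ΔH°_rxn = 0.39684 × -95.9 = -38.057 kJ/s
Sensible, feed 134→25 °C: -19.696 kJ/s
Outlet flows (mol/s): A 0.59631, B 0.39684
Sensible, products 25→71.9 °C: 8.4748 kJ/s
Q = ΔH = -49.279 kJ/s = -49.279 kW
Heat removed = 177400 kJ/h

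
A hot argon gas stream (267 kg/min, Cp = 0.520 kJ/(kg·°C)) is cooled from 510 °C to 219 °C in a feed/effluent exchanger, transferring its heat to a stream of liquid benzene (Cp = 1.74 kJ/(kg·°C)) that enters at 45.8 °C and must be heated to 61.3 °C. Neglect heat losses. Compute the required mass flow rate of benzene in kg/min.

Heat released by hot stream: Q = 267 × 0.520 × (510 − 219) = 40402 kJ/min
Energy balance on cold side (adiabatic exchanger): Q = ṁ_c·Cp_c·(T_c,out − T_c,in)
ṁ_c = 40402 / [1.74 × (61.3 − 45.8)] = 1498.1 kg/min

ṁ_c = 1500 kg/min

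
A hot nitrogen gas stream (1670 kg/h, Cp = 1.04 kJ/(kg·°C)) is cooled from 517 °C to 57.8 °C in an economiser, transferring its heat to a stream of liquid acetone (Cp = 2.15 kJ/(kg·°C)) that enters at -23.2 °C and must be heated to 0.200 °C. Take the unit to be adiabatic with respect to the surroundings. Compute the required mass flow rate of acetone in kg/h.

Heat released by hot stream: Q = 1670 × 1.04 × (517 − 57.8) = 797540 kJ/h
Energy balance on cold side (adiabatic exchanger): Q = ṁ_c·Cp_c·(T_c,out − T_c,in)
ṁ_c = 797540 / [2.15 × (0.200 − -23.2)] = 15852 kg/h

ṁ_c = 15900 kg/h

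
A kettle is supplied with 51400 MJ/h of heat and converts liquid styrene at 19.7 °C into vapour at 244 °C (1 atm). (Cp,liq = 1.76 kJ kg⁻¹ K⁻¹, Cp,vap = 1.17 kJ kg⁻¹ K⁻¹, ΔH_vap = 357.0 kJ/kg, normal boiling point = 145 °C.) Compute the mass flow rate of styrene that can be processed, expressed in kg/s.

Δh = 1.76×(145−19.7) + 357.0 + 1.17×(244−145) = 693.36 kJ/kg
Q = 51400 MJ/h = 14278 kJ/s = 14278 kJ/s
ṁ = Q/Δh = 14278 / 693.36 = 20.592 kg/s

ṁ = 20.6 kg/s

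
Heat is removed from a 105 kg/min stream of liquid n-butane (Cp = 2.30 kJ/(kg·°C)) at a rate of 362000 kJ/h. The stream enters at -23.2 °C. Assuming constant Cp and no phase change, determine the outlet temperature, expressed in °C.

Q = 362000 kJ/h = 6033.3 kJ/min
ΔT = Q/(ṁ·Cp) = 6033.3/(105×2.30) = 24.983 K
T_out = -23.2 − 24.983 = -48.183 °C

T_out = -48.2 °C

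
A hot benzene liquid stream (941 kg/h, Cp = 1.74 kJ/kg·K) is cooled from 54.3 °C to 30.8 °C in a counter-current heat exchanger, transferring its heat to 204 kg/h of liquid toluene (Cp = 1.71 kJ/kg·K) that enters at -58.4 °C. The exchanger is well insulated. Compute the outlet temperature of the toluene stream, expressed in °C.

T_c,out = 51.9 °C

Heat released by hot stream: Q = 941 × 1.74 × (54.3 − 30.8) = 38477 kJ/h
Energy balance on cold side (adiabatic exchanger): Q = ṁ_c·Cp_c·(T_c,out − T_c,in)
T_c,out = -58.4 + 38477/(204 × 1.71) = 51.901 °C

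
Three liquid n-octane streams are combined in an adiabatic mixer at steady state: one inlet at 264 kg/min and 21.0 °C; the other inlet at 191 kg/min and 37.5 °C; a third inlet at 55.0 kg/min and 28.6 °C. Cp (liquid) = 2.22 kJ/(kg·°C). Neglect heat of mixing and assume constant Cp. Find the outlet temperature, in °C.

No heat crosses the boundary, so H_out = H_in.
T_out = Σ ṁᵢCp,ᵢTᵢ / Σ ṁᵢCp,ᵢ
      = 31700 / 1132.2 = 27.999 °C

T_out = 28.0 °C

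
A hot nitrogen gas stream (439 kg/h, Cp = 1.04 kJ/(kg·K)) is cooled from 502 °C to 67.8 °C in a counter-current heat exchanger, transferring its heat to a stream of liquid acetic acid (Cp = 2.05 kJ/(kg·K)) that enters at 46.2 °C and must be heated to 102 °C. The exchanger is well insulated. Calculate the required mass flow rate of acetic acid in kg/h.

ṁ_c = 1730 kg/h

Heat released by hot stream: Q = 439 × 1.04 × (502 − 67.8) = 198240 kJ/h
Energy balance on cold side (adiabatic exchanger): Q = ṁ_c·Cp_c·(T_c,out − T_c,in)
ṁ_c = 198240 / [2.05 × (102 − 46.2)] = 1733 kg/h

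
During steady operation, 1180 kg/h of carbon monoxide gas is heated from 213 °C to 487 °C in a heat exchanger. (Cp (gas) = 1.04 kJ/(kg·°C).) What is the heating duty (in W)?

Q = ṁ·Cp·ΔT = 1180 × 1.04 × (487 − 213) = 336250 kJ/h
Converting: 336250 / 3600 s = 93.404 kW
Heating duty = 93404 W

Q = 93400 W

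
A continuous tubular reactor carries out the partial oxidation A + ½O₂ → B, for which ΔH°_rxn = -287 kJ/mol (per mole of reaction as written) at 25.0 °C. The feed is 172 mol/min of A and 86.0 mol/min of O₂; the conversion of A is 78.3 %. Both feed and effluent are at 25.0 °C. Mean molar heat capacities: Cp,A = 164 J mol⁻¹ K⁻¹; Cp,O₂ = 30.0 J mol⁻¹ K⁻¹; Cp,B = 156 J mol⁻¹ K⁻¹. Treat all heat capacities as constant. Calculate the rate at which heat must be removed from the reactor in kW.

Extent of reaction ξ = 0.783 × 172 = 134.68 mol/min
Reaction term: ξ·ΔH°_rxn = 134.68 × -287 = -38652 kJ/min
Q = ΔH = -38652 kJ/min = -644.2 kW
Heat removed = 644.2 kW

Q_out = 644 kW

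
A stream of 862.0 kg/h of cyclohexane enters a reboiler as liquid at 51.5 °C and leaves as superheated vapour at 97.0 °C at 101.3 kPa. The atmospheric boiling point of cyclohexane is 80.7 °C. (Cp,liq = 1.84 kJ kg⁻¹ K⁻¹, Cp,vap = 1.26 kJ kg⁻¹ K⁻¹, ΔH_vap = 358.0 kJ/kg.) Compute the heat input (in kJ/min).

liquid 51.5→80.7 °C: 53.728 kJ/kg
vaporisation at 80.7 °C: 358 kJ/kg
vapour 80.7→97.0 °C: 20.538 kJ/kg
Δh = 53.728 + 358 + 20.538 = 432.27 kJ/kg
Q = ṁ·Δh = 862.0 kg/h × 432.27 kJ/kg = 372610 kJ/h
|Q| = 103.5 kW = 6210.2 kJ/min

Q = 6210 kJ/min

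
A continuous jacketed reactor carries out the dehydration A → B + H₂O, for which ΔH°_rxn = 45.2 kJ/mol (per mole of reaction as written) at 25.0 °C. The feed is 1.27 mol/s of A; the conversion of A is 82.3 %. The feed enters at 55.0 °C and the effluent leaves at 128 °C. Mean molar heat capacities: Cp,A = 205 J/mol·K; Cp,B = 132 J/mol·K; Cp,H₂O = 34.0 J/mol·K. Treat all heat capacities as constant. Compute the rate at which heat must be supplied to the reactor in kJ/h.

Extent of reaction ξ = 0.823 × 1.27 = 1.0452 mol/s
Reaction term: ξ·ΔH°_rxn = 1.0452 × 45.2 = 47.243 kJ/s
Sensible, feed 55.0→25 °C: -7.8105 kJ/s
Outlet flows (mol/s): A 0.22479, B 1.0452, H₂O 1.0452
Sensible, products 25→128 °C: 22.617 kJ/s
Q = ΔH = 62.05 kJ/s = 62.05 kW
Heat supplied = 223380 kJ/h

Q_in = 223000 kJ/h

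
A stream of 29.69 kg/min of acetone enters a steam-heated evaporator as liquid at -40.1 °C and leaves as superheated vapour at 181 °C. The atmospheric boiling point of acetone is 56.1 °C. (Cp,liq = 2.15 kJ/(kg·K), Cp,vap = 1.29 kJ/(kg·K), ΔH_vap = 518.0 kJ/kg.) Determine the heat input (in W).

liquid -40.1→56.1 °C: 206.83 kJ/kg
vaporisation at 56.1 °C: 518 kJ/kg
vapour 56.1→181 °C: 161.12 kJ/kg
Δh = 206.83 + 518 + 161.12 = 885.95 kJ/kg
Q = ṁ·Δh = 29.69 kg/min × 885.95 kJ/kg = 26304 kJ/min
|Q| = 438.4 kW = 438400 W

Q = 438000 W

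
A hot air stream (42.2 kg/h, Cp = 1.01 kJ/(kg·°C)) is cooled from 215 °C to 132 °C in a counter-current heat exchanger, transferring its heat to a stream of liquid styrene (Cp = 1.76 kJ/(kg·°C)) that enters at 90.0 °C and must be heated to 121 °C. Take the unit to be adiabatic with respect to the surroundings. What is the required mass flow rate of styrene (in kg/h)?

ṁ_c = 64.8 kg/h

Heat released by hot stream: Q = 42.2 × 1.01 × (215 − 132) = 3537.6 kJ/h
Energy balance on cold side (adiabatic exchanger): Q = ṁ_c·Cp_c·(T_c,out − T_c,in)
ṁ_c = 3537.6 / [1.76 × (121 − 90.0)] = 64.839 kg/h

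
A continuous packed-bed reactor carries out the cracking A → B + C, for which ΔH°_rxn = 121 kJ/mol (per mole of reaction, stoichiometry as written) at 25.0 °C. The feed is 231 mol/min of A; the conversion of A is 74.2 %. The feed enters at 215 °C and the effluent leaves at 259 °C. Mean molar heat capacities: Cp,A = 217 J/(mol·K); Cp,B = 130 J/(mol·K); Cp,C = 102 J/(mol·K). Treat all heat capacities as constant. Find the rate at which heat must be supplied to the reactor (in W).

Extent of reaction ξ = 0.742 × 231 = 171.4 mol/min
Reaction term: ξ·ΔH°_rxn = 171.4 × 121 = 20740 kJ/min
Sensible, feed 215→25 °C: -9524.1 kJ/min
Outlet flows (mol/min): A 59.598, B 171.4, C 171.4
Sensible, products 25→259 °C: 12331 kJ/min
Q = ΔH = 23547 kJ/min = 392.45 kW
Heat supplied = 392450 W

Q_in = 392000 W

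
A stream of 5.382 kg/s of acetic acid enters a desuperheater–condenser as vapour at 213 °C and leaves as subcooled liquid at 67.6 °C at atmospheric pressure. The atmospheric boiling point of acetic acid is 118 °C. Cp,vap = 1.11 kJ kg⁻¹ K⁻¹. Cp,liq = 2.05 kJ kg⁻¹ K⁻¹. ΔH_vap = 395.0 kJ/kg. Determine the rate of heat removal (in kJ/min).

vapour 213→118 °C: -105.45 kJ/kg
condensation at 118 °C: -395 kJ/kg
liquid 118→67.6 °C: -103.32 kJ/kg
Δh = -105.45 + -395 + -103.32 = -603.77 kJ/kg
Q = ṁ·Δh = 5.382 kg/s × -603.77 kJ/kg = -3249.5 kJ/s
|Q| = 3249.5 kW = 194970 kJ/min

Q_c = 195000 kJ/min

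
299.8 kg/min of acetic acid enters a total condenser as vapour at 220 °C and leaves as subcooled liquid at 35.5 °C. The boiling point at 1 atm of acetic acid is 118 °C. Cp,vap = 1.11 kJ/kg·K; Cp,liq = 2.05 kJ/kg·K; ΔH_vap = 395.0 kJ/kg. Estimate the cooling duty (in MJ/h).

vapour 220→118 °C: -113.22 kJ/kg
condensation at 118 °C: -395 kJ/kg
liquid 118→35.5 °C: -169.12 kJ/kg
Δh = -113.22 + -395 + -169.12 = -677.35 kJ/kg
Q = ṁ·Δh = 299.8 kg/min × -677.35 kJ/kg = -203070 kJ/min
|Q| = 3384.5 kW = 12184 MJ/h

Q_c = 12200 MJ/h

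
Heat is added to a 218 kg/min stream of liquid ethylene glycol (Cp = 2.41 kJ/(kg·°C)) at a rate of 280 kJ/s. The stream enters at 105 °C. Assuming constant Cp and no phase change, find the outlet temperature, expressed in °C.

T_out = 137 °C

Q = 280 kJ/s = 16800 kJ/min
ΔT = Q/(ṁ·Cp) = 16800/(218×2.41) = 31.977 K
T_out = 105 + 31.977 = 136.98 °C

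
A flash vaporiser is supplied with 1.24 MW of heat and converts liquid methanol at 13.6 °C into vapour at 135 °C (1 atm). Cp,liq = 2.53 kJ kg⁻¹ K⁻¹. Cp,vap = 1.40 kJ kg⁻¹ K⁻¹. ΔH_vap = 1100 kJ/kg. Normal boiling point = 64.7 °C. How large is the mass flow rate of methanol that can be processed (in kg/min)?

ṁ = 56.0 kg/min

Δh = 2.53×(64.7−13.6) + 1100 + 1.40×(135−64.7) = 1327.7 kJ/kg
Q = 1.24 MW = 1240 kJ/s = 74400 kJ/min
ṁ = Q/Δh = 74400 / 1327.7 = 56.037 kg/min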